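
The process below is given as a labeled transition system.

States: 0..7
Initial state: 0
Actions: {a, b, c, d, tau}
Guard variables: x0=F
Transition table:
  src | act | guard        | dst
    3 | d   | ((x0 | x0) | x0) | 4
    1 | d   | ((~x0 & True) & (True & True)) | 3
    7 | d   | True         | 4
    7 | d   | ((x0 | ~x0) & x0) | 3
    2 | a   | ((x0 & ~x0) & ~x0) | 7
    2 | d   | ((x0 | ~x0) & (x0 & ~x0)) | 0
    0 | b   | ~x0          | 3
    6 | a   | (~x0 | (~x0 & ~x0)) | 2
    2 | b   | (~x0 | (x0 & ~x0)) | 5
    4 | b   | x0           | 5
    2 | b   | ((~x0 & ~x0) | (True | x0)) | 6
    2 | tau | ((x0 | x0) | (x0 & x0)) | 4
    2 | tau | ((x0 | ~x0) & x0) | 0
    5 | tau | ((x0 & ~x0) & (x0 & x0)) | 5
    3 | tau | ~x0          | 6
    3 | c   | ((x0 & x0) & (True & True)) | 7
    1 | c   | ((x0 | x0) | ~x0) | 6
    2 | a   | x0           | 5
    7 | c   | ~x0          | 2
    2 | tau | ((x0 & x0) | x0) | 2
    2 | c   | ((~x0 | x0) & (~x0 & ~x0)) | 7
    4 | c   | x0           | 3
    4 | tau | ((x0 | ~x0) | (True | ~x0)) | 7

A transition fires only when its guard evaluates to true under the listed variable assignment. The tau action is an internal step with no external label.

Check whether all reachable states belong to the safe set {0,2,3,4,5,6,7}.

Answer: INVARIANT HOLDS

Working:
Inv-set: {0,2,3,4,5,6,7}
Reachable = {0,2,3,4,5,6,7}
  0: ✓
  2: ✓
  3: ✓
  4: ✓
  5: ✓
  6: ✓
  7: ✓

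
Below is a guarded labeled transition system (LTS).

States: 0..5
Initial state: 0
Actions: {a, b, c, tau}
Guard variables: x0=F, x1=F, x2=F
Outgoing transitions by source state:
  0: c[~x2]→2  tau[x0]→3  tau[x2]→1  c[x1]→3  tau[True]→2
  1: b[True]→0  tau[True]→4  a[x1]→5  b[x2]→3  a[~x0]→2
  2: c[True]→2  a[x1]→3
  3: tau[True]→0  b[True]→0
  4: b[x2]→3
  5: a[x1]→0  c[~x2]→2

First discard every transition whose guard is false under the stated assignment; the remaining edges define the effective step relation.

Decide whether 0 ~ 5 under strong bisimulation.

Refine partition for ~:
  round 0: {{0,1,2,3,4,5}}
  round 1: {{0},{1},{2,5},{3},{4}}
stable after 2 split(s): 5 block(s)
[0]={0}  [5]={2,5}

Answer: NOT BISIMILAR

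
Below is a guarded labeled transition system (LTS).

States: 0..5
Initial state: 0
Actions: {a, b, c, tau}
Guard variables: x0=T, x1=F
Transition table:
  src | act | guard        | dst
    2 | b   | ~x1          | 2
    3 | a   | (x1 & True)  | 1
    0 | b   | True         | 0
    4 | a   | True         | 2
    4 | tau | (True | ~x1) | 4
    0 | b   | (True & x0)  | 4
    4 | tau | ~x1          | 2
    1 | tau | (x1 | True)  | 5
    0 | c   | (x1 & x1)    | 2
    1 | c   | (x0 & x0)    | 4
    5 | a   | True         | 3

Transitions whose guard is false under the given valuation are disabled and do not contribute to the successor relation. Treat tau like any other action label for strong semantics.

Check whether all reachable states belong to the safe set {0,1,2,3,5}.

Answer: INVARIANT VIOLATED at state 4

Analysis:
Safe = {0,1,2,3,5}
Reachable = {0,2,4}
  0: ✓
  2: ✓
  4: ✗ unsafe
witness against invariant: b → 4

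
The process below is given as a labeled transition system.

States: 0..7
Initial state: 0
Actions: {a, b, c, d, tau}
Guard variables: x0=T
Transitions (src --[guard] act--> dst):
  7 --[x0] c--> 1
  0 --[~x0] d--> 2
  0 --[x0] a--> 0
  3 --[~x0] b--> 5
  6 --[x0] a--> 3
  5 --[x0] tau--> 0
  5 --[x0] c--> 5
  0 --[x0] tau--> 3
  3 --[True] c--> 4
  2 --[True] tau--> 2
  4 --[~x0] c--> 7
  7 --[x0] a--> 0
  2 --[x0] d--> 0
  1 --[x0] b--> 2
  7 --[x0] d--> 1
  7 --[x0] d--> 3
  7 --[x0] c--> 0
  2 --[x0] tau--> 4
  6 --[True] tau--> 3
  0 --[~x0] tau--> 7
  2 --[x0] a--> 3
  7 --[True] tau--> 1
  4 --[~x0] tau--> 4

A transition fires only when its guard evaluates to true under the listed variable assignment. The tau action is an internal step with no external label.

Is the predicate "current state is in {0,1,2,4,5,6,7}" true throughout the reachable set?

Answer: INVARIANT VIOLATED at state 3

Working:
Safe = {0,1,2,4,5,6,7}
Reach set: {0,3,4}
  0: safe
  3: VIOLATES
  4: safe
reach 3 via tau — violates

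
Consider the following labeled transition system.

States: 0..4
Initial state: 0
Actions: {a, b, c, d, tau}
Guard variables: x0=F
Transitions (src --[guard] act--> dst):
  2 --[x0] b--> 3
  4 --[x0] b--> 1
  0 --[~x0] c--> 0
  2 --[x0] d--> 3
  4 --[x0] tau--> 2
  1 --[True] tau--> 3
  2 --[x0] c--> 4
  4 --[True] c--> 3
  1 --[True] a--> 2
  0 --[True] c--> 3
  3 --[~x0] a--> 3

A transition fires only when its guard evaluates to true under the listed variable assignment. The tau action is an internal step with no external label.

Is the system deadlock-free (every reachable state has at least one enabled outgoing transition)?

Answer: DEADLOCK-FREE

Trace:
Reachable = {0,3}
  0: c→0  c→3  [2 out]
  3: a→3  [1 out]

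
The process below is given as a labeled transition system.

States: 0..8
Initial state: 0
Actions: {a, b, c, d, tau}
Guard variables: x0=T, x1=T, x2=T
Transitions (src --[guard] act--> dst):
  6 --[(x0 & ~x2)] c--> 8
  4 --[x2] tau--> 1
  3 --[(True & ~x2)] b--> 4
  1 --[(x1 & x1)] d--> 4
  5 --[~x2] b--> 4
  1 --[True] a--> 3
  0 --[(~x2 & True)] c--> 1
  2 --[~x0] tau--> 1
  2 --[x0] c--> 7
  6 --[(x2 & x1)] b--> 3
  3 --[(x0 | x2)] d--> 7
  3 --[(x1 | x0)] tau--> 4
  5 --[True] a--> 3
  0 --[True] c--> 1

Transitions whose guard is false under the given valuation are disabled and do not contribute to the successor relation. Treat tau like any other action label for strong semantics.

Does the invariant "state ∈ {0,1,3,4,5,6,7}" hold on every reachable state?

Answer: INVARIANT HOLDS

Analysis:
Allowed set {0,1,3,4,5,6,7}
Reach set: {0,1,3,4,7}
  0: ok
  1: ok
  3: ok
  4: ok
  7: ok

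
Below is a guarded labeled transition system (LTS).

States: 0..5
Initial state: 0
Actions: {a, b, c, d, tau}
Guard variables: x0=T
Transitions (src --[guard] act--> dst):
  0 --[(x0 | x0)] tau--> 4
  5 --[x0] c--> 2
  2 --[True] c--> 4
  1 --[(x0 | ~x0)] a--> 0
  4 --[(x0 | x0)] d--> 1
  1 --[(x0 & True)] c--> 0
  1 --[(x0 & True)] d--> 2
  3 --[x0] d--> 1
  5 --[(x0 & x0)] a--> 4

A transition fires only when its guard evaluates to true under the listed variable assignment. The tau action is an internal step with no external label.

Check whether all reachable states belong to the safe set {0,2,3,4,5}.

Answer: INVARIANT VIOLATED at state 1

Working:
Allowed set {0,2,3,4,5}
Reach set: {0,1,2,4}
  0: safe
  1: VIOLATES
  2: safe
  4: safe
counterexample path to 1: tau·d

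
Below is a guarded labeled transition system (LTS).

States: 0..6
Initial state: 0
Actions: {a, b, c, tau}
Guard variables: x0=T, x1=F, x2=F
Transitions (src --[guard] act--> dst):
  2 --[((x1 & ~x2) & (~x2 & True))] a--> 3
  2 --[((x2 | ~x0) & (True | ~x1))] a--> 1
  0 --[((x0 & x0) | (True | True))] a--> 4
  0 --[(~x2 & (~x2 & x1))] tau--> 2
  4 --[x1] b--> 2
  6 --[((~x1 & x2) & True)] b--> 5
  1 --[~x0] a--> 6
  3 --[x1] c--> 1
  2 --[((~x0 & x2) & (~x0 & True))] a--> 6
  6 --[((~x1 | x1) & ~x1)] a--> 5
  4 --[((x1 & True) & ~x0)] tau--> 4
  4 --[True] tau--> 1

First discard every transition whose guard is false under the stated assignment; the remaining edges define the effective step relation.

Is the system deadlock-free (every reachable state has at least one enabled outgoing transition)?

Reachable = {0,1,4}
  0: a→4  [deg 1]
  1: ∅  [deadlock]
  4: tau→1  [deg 1]
Path to 1: a·tau

Answer: DEADLOCK at state 1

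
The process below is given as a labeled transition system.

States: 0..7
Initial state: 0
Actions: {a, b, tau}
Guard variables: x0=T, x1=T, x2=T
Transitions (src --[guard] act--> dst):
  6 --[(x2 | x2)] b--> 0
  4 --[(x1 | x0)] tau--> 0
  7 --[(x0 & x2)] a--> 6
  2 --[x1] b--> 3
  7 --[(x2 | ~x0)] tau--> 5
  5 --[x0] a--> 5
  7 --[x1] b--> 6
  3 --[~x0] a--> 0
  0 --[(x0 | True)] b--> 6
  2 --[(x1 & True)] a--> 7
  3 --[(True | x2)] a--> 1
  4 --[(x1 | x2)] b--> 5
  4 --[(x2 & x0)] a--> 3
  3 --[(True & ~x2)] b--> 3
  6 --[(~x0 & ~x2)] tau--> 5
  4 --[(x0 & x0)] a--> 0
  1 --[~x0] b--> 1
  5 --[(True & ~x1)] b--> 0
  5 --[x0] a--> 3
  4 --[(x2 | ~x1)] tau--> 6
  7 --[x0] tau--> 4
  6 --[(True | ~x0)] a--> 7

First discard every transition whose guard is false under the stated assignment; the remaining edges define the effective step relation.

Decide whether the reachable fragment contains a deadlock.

Answer: DEADLOCK at state 1

Working:
R = {0,1,3,4,5,6,7}
  0: b→6  [1 exit(s)]
  1: ∅  [STUCK]
  3: a→1  [1 exit(s)]
  4: a→0  a→3  b→5  tau→0  tau→6  [5 exit(s)]
  5: a→3  a→5  [2 exit(s)]
  6: a→7  b→0  [2 exit(s)]
  7: a→6  b→6  tau→4  tau→5  [4 exit(s)]
witness 1: b·a·tau·a·a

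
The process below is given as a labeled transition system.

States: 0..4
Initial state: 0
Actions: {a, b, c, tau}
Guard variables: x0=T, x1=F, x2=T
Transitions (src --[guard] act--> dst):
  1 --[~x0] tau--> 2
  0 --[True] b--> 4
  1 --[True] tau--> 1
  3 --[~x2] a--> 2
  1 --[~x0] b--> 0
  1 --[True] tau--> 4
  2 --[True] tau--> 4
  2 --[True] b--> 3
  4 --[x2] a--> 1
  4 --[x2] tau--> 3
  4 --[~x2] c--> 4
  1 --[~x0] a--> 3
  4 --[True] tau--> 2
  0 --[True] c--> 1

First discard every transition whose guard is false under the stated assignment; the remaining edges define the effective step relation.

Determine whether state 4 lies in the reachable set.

Guard filter leaves 9 enabled edge(s).
Layer 0: {0}
Layer 1: {1,4}  now seen {0,1,4}
Layer 2: {2,3}  now seen {0,1,2,3,4}
Reach set: {0,1,2,3,4}
trace reaching 4: b

Answer: REACHABLE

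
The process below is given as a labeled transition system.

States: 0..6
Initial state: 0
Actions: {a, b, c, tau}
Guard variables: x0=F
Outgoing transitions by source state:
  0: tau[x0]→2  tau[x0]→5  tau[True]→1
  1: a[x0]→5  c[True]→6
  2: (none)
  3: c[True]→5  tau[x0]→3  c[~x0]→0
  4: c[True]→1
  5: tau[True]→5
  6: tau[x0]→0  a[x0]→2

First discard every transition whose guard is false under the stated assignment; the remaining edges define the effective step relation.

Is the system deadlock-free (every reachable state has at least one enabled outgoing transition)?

Answer: DEADLOCK at state 6

Trace:
R = {0,1,6}
  0: tau→1  [1 exit(s)]
  1: c→6  [1 exit(s)]
  6: ∅  [no exit]
trace reaching 6: tau·c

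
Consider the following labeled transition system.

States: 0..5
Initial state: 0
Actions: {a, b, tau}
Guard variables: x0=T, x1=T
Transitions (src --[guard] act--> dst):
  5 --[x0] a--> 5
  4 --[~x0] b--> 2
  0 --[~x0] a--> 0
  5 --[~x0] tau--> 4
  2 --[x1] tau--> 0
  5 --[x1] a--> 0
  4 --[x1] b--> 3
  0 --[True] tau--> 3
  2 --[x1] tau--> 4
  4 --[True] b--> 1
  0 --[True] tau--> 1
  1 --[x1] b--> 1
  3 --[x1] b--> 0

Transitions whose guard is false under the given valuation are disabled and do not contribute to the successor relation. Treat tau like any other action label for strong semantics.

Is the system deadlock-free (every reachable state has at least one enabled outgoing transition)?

Reach set: {0,1,3}
  0: tau→1  tau→3  [deg 2]
  1: b→1  [deg 1]
  3: b→0  [deg 1]

Answer: DEADLOCK-FREE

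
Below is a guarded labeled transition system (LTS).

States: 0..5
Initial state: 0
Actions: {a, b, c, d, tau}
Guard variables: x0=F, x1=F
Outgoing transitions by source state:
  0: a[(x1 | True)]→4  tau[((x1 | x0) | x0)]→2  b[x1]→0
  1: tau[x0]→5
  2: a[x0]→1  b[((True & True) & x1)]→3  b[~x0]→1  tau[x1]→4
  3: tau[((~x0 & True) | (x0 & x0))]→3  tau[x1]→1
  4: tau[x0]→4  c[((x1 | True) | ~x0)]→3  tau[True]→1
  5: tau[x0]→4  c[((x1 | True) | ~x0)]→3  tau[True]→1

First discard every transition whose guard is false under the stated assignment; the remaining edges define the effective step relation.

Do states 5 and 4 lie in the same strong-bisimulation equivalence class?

Answer: BISIMILAR

Trace:
Compute ~ classes (split until stable):
  π0 = {{0,1,2,3,4,5}}
  π1 = {{0},{1},{2},{3},{4,5}}
Fixed point at round 2; 5 class(es).
5∈{4,5}, 4∈{4,5}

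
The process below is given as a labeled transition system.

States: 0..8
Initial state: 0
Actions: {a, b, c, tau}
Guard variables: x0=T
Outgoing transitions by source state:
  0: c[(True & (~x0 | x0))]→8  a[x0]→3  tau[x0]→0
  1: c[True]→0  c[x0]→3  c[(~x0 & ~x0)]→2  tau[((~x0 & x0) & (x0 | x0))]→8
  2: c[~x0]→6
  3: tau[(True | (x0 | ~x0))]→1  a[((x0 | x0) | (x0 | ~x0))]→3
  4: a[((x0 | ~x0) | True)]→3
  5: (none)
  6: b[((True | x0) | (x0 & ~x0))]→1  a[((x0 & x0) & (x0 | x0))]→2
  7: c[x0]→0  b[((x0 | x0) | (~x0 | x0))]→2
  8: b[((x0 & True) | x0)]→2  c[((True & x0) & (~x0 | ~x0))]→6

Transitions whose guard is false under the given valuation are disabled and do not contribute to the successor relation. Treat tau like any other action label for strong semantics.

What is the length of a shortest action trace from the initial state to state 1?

Answer: 2

Working:
Breadth-first toward 1:
  depth 0: {0}
  depth 1: {3,8}
  depth 2: {1,2}
depth(1)=2, e.g. a·tau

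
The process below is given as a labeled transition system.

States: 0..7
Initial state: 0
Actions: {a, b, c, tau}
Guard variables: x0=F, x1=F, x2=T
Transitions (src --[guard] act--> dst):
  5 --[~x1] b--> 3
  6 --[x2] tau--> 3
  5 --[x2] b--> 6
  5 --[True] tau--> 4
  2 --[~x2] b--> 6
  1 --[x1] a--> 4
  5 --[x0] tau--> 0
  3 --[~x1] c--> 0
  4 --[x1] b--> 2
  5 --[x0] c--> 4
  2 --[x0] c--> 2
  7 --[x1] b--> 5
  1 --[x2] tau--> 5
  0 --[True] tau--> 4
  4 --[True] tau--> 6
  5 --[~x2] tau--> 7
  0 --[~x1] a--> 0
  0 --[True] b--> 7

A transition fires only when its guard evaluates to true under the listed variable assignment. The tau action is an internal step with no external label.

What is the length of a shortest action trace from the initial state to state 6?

Breadth-first toward 6:
  depth 0: {0}
  depth 1: {4,7}
  depth 2: {6}
6 enters at depth 2; path tau·tau

Answer: 2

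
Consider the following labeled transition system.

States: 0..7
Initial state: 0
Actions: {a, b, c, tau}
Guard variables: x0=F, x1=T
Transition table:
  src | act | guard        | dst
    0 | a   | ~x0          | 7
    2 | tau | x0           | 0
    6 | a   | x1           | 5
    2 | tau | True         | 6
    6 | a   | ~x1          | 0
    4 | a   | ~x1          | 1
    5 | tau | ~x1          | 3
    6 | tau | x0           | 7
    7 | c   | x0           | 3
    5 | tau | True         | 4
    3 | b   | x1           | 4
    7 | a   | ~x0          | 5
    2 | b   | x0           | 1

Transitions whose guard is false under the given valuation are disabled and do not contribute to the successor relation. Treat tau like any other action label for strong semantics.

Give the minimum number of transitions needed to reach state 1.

Layered search for 1:
  depth 0: {0}
  depth 1: {7}
  depth 2: {5}
  depth 3: {4}
1 never appears.

Answer: UNREACHABLE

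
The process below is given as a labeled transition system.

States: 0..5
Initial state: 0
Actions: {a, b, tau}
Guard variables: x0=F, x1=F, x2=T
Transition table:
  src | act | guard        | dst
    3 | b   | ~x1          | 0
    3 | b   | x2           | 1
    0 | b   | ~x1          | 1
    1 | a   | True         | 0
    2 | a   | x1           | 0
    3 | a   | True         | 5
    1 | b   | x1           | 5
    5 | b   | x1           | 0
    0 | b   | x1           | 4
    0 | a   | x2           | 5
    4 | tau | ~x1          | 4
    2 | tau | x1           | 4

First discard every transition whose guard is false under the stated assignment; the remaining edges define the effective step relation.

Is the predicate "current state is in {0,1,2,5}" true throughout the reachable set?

Safe = {0,1,2,5}
R = {0,1,5}
  0: ✓
  1: ✓
  5: ✓

Answer: INVARIANT HOLDS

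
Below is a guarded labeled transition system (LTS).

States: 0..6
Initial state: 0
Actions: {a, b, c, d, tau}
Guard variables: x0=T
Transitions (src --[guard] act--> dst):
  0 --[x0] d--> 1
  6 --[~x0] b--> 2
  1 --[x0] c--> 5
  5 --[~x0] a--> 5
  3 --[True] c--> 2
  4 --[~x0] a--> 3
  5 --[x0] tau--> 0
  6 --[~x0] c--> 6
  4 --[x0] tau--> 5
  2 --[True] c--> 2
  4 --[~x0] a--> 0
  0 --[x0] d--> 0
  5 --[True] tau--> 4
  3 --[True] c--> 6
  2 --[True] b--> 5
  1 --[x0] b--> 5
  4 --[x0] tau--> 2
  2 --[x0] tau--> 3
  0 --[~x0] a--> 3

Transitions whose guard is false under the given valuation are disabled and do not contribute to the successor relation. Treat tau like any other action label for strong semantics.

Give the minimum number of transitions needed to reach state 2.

Answer: 4

Trace:
Breadth-first toward 2:
  depth 0: {0}
  depth 1: {1}
  depth 2: {5}
  depth 3: {4}
  depth 4: {2}
depth(2)=4, e.g. d·b·tau·tau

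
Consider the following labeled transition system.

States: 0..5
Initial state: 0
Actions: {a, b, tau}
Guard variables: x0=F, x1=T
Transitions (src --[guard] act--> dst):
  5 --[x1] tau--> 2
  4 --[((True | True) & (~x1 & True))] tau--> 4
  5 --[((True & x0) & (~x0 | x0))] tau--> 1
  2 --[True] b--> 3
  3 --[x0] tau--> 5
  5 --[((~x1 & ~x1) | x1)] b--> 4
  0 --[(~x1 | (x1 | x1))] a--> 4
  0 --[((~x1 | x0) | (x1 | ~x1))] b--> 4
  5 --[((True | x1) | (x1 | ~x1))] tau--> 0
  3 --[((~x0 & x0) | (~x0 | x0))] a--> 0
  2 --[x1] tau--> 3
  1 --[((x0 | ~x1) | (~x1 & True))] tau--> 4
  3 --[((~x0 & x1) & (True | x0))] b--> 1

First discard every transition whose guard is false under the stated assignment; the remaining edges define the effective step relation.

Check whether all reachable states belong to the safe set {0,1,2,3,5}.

Answer: INVARIANT VIOLATED at state 4

Analysis:
Allowed set {0,1,2,3,5}
Reachable = {0,4}
  0: ok
  4: outside
reach 4 via a — violates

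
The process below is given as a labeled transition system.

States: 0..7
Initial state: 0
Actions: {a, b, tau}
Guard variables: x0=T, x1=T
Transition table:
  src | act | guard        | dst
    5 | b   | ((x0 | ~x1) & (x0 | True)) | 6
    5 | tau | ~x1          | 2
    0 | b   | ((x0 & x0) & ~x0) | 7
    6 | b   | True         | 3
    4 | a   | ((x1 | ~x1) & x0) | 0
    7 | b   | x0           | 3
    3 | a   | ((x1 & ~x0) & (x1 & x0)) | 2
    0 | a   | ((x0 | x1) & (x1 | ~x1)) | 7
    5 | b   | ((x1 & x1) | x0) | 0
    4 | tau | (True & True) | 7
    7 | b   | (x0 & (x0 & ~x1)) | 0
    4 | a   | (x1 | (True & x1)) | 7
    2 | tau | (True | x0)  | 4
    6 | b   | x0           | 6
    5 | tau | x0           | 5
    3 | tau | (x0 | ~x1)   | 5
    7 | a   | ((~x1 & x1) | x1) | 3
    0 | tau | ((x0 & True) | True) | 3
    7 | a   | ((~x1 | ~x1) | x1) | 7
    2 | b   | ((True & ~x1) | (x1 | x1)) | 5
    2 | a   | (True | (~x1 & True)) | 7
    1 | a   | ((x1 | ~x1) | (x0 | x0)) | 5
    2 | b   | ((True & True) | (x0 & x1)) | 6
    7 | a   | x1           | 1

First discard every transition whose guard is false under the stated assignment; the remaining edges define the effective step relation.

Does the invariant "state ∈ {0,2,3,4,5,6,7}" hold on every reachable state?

Answer: INVARIANT VIOLATED at state 1

Analysis:
Inv-set: {0,2,3,4,5,6,7}
Reach set: {0,1,3,5,6,7}
  0: ok
  1: ✗ unsafe
  3: ok
  5: ok
  6: ok
  7: ok
witness against invariant: a·a → 1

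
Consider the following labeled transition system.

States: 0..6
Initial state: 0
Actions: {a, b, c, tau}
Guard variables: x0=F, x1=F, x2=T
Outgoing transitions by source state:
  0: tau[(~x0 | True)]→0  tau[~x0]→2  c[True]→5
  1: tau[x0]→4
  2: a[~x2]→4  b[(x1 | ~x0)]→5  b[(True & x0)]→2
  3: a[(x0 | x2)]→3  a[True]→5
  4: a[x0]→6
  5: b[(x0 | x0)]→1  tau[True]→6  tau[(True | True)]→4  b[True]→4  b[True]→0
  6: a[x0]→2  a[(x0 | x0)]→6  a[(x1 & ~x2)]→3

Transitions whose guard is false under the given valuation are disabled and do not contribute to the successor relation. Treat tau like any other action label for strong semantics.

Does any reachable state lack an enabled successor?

Reach set: {0,2,4,5,6}
  0: c→5  tau→0  tau→2  [3 exit(s)]
  2: b→5  [1 exit(s)]
  4: ∅  [deadlock]
  5: b→0  b→4  tau→4  tau→6  [4 exit(s)]
  6: ∅  [deadlock]
trace reaching 4: c·tau

Answer: DEADLOCK at state 4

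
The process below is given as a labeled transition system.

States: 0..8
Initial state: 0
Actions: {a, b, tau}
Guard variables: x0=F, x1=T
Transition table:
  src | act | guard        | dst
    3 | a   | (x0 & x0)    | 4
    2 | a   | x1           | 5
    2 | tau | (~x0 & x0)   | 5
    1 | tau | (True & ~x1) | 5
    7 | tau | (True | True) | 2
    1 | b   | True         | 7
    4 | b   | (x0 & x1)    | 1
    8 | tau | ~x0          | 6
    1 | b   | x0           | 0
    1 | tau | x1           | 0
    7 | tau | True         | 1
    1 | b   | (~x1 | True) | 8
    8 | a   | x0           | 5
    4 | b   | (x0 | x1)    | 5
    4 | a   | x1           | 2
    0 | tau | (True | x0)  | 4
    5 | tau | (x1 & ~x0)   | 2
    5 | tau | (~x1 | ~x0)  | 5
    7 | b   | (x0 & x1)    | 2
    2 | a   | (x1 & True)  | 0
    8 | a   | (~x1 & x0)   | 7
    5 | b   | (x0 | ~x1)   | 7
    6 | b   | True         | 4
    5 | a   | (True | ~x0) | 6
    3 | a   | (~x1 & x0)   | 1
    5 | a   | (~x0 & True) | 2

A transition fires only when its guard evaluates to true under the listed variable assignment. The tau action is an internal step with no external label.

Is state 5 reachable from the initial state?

Guard filter leaves 16 enabled edge(s).
depth 0: {0}
depth 1: {4}  now seen {0,4}
depth 2: {2,5}  now seen {0,2,4,5}
depth 3: {6}  now seen {0,2,4,5,6}
Reach set: {0,2,4,5,6}
Path to 5: tau·b

Answer: REACHABLE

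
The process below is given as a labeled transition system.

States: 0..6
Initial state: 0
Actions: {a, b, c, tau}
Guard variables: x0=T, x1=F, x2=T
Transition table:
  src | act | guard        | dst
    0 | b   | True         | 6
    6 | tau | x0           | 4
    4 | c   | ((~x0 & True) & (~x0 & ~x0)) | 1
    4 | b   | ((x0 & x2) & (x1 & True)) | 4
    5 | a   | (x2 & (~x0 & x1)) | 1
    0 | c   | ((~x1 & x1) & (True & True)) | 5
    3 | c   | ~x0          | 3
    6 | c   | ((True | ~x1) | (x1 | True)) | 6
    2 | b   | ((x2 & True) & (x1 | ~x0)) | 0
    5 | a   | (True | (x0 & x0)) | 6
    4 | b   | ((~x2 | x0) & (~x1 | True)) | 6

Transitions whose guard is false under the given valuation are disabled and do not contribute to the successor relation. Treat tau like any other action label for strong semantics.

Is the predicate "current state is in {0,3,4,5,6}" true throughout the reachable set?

Allowed set {0,3,4,5,6}
R = {0,4,6}
  0: ok
  4: ok
  6: ok

Answer: INVARIANT HOLDS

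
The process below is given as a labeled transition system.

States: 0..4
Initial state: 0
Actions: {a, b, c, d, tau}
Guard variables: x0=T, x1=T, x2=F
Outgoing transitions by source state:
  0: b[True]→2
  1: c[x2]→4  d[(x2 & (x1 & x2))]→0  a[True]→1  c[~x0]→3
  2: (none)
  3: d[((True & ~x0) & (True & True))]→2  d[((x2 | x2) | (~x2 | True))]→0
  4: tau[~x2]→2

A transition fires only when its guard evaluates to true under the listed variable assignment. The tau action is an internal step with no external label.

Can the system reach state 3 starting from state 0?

Answer: UNREACHABLE

Trace:
After dropping false guards: 4 live edges.
L0 = {0}
L1 = {2}  now seen {0,2}
R = {0,2}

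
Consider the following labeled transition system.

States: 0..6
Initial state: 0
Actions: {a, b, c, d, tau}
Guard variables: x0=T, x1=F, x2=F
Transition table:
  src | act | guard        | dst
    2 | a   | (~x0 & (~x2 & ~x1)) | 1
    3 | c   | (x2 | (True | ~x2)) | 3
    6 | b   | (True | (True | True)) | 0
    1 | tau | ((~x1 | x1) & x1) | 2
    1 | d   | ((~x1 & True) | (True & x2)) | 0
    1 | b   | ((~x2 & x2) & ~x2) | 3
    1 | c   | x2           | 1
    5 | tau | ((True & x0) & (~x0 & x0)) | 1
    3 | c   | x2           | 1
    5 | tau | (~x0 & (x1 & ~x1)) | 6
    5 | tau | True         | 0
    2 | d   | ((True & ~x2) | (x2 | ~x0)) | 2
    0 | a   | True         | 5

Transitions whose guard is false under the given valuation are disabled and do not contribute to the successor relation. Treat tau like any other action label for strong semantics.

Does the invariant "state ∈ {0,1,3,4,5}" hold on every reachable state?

Answer: INVARIANT HOLDS

Analysis:
Allowed set {0,1,3,4,5}
Reach set: {0,5}
  0: ok
  5: ok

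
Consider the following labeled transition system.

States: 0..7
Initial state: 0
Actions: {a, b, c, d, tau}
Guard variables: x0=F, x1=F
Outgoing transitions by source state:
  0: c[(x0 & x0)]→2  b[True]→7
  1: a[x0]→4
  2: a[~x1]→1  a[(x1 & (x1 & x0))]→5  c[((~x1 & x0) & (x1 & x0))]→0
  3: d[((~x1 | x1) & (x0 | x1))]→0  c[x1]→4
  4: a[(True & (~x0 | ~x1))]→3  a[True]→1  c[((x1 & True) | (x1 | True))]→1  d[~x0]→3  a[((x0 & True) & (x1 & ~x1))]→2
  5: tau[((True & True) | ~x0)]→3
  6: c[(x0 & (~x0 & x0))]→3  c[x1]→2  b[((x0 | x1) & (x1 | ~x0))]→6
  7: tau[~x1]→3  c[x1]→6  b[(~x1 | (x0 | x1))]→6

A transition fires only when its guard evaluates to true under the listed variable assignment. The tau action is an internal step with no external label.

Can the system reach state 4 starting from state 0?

After dropping false guards: 9 live edges.
Layer 0: {0}
Layer 1: {7}  now seen {0,7}
Layer 2: {3,6}  now seen {0,3,6,7}
R = {0,3,6,7}

Answer: UNREACHABLE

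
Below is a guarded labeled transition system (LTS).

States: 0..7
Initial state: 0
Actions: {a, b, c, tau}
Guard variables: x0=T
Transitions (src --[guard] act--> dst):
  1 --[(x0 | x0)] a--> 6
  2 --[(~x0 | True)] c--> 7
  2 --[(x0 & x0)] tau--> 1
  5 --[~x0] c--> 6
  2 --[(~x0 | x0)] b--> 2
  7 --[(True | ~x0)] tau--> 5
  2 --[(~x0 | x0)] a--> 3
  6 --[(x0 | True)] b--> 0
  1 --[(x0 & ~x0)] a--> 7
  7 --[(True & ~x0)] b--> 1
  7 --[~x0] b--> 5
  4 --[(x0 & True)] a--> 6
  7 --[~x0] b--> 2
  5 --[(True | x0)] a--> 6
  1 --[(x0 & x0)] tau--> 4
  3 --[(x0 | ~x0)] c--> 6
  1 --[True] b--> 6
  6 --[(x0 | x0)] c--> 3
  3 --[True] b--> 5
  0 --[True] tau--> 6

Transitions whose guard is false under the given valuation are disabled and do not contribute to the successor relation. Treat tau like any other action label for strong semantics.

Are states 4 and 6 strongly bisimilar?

Refine partition for ~:
  π0 = {{0,1,2,3,4,5,6,7}}
  π1 = {{0,7},{1},{2},{3,6},{4,5}}
  π2 = {{0},{1},{2},{3},{4,5},{6},{7}}
7 equivalence class(es) (converged in 3)
class of 4: {4,5}; class of 6: {6}

Answer: NOT BISIMILAR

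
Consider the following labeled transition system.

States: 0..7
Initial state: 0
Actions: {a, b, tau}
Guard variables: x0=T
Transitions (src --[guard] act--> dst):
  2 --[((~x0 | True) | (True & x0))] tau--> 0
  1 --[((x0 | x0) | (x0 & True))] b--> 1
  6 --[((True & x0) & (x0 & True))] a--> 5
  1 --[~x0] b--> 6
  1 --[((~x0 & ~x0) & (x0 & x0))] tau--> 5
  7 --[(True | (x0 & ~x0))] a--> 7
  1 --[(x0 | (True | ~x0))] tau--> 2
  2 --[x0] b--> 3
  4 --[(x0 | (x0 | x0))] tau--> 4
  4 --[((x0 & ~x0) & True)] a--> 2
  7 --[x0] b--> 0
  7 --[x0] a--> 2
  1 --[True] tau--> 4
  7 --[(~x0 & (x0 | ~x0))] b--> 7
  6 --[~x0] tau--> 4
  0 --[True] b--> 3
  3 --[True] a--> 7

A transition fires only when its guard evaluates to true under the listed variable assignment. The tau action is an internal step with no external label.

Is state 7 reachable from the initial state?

Answer: REACHABLE

Trace:
After dropping false guards: 12 live edges.
Layer 0: {0}
Layer 1: {3}  now seen {0,3}
Layer 2: {7}  now seen {0,3,7}
Layer 3: {2}  now seen {0,2,3,7}
Reachable = {0,2,3,7}
witness 7: b·a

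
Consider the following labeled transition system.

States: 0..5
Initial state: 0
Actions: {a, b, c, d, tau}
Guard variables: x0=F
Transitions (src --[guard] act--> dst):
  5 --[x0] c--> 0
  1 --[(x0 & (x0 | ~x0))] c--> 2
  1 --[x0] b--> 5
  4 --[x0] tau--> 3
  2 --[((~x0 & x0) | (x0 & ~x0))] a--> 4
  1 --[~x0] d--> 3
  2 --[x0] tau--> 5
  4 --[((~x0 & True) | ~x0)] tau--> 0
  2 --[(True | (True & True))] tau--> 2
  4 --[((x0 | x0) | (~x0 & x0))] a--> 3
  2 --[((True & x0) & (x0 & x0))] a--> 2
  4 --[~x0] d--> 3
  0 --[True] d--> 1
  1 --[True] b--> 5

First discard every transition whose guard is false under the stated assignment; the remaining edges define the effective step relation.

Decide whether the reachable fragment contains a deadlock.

Answer: DEADLOCK at state 3

Analysis:
Reach set: {0,1,3,5}
  0: d→1  [1 exit(s)]
  1: b→5  d→3  [2 exit(s)]
  3: ∅  [deadlock]
  5: ∅  [deadlock]
witness 3: d·d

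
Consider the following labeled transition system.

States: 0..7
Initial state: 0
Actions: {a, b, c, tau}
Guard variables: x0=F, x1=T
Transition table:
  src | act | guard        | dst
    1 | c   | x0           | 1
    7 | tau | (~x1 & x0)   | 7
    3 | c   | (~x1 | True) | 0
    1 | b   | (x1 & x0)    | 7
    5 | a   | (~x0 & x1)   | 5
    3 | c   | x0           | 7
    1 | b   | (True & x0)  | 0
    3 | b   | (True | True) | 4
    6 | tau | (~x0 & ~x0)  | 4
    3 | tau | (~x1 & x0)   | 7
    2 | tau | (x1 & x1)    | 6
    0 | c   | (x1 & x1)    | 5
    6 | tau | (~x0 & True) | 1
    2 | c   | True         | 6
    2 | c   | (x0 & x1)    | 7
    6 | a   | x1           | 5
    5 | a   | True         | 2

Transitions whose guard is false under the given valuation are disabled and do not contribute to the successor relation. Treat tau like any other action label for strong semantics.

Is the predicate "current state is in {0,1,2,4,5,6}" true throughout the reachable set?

Answer: INVARIANT HOLDS

Working:
Allowed set {0,1,2,4,5,6}
R = {0,1,2,4,5,6}
  0: ✓
  1: ✓
  2: ✓
  4: ✓
  5: ✓
  6: ✓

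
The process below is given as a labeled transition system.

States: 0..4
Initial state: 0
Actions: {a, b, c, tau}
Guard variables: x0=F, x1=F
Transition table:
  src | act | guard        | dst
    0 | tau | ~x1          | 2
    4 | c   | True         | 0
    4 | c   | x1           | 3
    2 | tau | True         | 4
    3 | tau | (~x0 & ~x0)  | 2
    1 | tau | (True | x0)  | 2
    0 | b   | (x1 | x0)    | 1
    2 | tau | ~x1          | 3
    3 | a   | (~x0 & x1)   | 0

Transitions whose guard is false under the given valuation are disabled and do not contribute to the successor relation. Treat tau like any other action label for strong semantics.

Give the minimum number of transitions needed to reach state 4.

Answer: 2

Working:
Breadth-first toward 4:
  Layer 0: {0}
  Layer 1: {2}
  Layer 2: {3,4}
4 enters at depth 2; path tau·tau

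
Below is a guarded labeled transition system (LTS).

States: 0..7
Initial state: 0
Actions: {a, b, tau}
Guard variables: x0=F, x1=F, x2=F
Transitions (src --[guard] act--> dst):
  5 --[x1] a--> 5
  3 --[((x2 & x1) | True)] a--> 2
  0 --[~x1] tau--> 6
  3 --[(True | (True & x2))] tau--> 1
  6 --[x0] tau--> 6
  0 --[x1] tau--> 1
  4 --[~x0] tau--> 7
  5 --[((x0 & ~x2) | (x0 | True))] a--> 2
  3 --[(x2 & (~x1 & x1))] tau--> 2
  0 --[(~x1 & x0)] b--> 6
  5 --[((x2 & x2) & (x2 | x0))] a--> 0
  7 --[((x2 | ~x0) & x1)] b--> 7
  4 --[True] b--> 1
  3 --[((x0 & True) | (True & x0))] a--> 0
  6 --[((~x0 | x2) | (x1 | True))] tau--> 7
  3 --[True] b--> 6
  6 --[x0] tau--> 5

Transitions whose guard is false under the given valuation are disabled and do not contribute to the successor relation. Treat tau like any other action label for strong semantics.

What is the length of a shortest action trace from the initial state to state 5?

Answer: UNREACHABLE

Working:
BFS to 5:
  Layer 0: {0}
  Layer 1: {6}
  Layer 2: {7}
5 never appears.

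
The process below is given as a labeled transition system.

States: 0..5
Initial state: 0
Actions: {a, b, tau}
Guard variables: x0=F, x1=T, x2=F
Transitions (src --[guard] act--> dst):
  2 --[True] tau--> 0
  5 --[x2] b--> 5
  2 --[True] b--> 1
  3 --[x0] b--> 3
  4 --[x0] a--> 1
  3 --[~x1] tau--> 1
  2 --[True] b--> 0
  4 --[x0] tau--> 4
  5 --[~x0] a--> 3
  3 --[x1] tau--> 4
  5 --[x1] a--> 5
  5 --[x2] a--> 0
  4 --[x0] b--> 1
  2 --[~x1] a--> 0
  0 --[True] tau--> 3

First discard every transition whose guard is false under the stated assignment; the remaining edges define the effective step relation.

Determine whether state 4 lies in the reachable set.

After dropping false guards: 7 live edges.
L0 = {0}
L1 = {3}  total {0,3}
L2 = {4}  total {0,3,4}
Reach set: {0,3,4}
Path to 4: tau·tau

Answer: REACHABLE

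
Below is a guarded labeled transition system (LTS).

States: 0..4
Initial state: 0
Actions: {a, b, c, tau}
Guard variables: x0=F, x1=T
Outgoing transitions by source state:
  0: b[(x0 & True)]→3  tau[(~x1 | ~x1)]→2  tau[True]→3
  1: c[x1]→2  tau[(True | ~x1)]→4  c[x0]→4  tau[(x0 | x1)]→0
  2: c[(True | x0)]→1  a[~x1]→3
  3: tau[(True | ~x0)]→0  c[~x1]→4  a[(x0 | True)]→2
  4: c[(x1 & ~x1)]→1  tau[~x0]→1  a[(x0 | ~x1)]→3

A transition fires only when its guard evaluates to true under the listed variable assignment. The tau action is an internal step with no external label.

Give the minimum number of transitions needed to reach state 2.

BFS to 2:
  depth 0: {0}
  depth 1: {3}
  depth 2: {2}
depth(2)=2, e.g. tau·a

Answer: 2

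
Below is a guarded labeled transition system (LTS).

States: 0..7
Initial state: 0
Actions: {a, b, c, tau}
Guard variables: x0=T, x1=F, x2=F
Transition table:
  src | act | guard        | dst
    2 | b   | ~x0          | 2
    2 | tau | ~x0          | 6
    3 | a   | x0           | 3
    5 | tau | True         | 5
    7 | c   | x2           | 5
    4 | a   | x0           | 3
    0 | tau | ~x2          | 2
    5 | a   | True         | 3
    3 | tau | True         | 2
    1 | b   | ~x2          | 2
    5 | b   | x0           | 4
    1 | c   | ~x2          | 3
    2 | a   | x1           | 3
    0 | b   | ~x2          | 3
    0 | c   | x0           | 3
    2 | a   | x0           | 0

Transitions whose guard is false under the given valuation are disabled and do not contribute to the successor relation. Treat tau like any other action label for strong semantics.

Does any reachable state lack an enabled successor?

Answer: DEADLOCK-FREE

Analysis:
Reach set: {0,2,3}
  0: b→3  c→3  tau→2  [3 out]
  2: a→0  [1 out]
  3: a→3  tau→2  [2 out]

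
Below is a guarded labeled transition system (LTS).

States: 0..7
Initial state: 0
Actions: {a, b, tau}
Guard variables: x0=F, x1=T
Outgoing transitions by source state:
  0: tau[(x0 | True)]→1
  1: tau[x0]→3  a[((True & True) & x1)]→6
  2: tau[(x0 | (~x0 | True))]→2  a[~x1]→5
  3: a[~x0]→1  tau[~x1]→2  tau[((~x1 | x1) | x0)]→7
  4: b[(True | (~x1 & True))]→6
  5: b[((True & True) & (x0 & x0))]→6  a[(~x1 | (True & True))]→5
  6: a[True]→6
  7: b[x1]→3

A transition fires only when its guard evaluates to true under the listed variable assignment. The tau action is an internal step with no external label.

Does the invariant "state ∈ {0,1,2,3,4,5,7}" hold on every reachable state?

Answer: INVARIANT VIOLATED at state 6

Trace:
Inv-set: {0,1,2,3,4,5,7}
Reachable = {0,1,6}
  0: safe
  1: safe
  6: ✗ unsafe
reach 6 via tau·a — violates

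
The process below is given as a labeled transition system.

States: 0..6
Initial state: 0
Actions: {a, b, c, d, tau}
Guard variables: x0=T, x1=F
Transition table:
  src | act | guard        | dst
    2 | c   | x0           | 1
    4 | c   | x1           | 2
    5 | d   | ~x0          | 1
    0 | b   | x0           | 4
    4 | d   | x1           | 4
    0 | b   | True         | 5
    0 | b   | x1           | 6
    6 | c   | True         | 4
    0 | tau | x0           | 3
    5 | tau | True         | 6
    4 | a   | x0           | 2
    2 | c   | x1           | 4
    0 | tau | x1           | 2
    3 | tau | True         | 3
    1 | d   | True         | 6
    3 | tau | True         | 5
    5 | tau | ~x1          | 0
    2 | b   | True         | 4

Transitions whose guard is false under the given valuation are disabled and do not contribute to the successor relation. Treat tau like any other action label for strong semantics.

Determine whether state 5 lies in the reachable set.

Answer: REACHABLE

Trace:
12 transition(s) survive guard evaluation.
L0 = {0}
L1 = {3,4,5}  now seen {0,3,4,5}
L2 = {2,6}  now seen {0,2,3,4,5,6}
L3 = {1}  now seen {0,1,2,3,4,5,6}
Reach set: {0,1,2,3,4,5,6}
trace reaching 5: b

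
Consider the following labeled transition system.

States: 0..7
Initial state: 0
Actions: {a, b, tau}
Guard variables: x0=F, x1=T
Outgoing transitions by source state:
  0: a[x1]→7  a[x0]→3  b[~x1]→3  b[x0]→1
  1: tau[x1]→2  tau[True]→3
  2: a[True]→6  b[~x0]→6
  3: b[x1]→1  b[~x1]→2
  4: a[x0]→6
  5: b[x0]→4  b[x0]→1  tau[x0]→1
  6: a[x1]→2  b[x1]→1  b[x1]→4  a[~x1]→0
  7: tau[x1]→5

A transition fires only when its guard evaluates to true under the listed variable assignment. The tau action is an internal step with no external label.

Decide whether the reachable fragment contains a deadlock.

R = {0,5,7}
  0: a→7  [1 exit(s)]
  5: ∅  [STUCK]
  7: tau→5  [1 exit(s)]
trace reaching 5: a·tau

Answer: DEADLOCK at state 5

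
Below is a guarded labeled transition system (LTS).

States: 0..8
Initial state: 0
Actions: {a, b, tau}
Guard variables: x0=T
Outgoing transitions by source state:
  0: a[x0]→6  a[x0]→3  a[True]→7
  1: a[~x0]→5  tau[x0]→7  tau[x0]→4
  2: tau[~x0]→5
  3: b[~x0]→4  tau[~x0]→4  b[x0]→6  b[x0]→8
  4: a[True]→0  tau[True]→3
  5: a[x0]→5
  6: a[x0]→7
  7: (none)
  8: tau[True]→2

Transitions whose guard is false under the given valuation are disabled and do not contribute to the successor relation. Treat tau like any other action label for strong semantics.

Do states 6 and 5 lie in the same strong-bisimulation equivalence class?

Answer: NOT BISIMILAR

Working:
Bisimulation quotient by refinement:
  π0 = {{0,1,2,3,4,5,6,7,8}}
  π1 = {{0,5,6},{1,8},{2,7},{3},{4}}
  π2 = {{0},{1},{2,7},{3},{4},{5},{6},{8}}
Fixed point at round 3; 8 class(es).
class of 6: {6}; class of 5: {5}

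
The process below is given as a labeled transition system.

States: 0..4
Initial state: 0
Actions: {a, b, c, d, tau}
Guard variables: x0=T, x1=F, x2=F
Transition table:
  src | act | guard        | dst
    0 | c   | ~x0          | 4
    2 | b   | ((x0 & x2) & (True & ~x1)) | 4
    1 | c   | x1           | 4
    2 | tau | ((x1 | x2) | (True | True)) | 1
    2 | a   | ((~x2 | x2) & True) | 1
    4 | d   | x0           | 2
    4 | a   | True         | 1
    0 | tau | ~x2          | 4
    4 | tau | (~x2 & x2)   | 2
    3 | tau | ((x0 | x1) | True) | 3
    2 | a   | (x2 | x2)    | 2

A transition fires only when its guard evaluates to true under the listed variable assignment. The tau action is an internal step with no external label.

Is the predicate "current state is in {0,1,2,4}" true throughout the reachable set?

Answer: INVARIANT HOLDS

Analysis:
Inv-set: {0,1,2,4}
Reach set: {0,1,2,4}
  0: ✓
  1: ✓
  2: ✓
  4: ✓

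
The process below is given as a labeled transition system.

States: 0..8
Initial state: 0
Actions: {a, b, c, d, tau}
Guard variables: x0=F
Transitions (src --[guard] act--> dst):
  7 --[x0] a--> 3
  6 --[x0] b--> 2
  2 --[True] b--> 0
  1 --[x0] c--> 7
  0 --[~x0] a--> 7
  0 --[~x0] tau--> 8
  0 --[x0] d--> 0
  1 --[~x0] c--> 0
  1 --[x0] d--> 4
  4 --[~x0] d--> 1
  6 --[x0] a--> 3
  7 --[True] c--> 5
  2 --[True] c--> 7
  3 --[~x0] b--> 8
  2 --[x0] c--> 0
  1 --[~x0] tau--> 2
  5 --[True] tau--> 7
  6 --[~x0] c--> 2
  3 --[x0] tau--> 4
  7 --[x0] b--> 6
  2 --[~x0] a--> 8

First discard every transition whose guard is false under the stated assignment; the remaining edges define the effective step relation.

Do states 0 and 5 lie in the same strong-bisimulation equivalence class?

Refine partition for ~:
  round 0: {{0,1,2,3,4,5,6,7,8}}
  round 1: {{0},{1},{2},{3},{4},{5},{6,7},{8}}
  round 2: {{0},{1},{2},{3},{4},{5},{6},{7},{8}}
stable after 3 split(s): 9 block(s)
0∈{0}, 5∈{5}

Answer: NOT BISIMILAR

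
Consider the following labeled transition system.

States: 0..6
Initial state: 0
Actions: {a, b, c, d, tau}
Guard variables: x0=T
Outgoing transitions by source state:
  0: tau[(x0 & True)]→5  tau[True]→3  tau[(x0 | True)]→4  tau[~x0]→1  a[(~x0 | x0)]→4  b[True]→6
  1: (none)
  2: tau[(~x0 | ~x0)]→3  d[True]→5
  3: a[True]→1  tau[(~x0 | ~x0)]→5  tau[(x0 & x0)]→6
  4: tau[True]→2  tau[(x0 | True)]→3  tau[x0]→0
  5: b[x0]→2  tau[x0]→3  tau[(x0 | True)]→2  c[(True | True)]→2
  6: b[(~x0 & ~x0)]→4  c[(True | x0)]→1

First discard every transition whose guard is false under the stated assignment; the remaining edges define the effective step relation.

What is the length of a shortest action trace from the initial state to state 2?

Breadth-first toward 2:
  depth 0: {0}
  depth 1: {3,4,5,6}
  depth 2: {1,2}
2 enters at depth 2; path a·tau

Answer: 2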